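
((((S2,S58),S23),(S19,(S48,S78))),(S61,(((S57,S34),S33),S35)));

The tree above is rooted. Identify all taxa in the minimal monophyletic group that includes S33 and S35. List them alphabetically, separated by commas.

Tracing S33: it sits inside ((S57,S34),S33).
Tracing S35: it sits inside (((S57,S34),S33),S35).
The smallest clade enclosing both is (((S57,S34),S33),S35); the answer is its 4 terminal taxa in alphabetical order.

S33, S34, S35, S57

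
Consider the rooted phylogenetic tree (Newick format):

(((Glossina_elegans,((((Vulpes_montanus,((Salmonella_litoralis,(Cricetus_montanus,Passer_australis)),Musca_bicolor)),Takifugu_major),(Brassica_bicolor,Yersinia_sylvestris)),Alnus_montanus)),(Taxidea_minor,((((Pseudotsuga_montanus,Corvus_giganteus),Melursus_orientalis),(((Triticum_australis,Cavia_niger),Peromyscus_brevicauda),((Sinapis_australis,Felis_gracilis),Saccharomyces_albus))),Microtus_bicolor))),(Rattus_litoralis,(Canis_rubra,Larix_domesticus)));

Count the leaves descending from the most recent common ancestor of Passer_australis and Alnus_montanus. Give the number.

9

The MRCA of Passer_australis and Alnus_montanus is the node subtending ((((Vulpes_montanus,((Salmonella_litoralis,(Cricetus_montanus,Passer_australis)),Musca_bicolor)),Takifugu_major),(Brassica_bicolor,Yersinia_sylvestris)),Alnus_montanus).
That clade contains 9 terminal taxa: Alnus_montanus, Brassica_bicolor, Cricetus_montanus, Musca_bicolor, Passer_australis, Salmonella_litoralis, Takifugu_major, Vulpes_montanus, Yersinia_sylvestris.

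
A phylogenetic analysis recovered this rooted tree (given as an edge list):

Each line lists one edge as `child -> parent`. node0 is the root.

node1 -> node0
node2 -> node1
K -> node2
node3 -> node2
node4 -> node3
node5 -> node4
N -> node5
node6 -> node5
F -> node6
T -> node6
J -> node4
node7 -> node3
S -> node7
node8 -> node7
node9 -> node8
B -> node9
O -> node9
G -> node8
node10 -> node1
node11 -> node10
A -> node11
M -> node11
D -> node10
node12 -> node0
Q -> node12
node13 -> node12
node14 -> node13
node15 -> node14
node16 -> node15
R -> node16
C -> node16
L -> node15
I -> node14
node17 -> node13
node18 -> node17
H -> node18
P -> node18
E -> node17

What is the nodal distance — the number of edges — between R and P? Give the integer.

7

The MRCA of R and P is the node subtending ((((R,C),L),I),((H,P),E)).
From R up to that node: 4 branches. From P up to the same node: 3 branches. Total: 4 + 3 = 7.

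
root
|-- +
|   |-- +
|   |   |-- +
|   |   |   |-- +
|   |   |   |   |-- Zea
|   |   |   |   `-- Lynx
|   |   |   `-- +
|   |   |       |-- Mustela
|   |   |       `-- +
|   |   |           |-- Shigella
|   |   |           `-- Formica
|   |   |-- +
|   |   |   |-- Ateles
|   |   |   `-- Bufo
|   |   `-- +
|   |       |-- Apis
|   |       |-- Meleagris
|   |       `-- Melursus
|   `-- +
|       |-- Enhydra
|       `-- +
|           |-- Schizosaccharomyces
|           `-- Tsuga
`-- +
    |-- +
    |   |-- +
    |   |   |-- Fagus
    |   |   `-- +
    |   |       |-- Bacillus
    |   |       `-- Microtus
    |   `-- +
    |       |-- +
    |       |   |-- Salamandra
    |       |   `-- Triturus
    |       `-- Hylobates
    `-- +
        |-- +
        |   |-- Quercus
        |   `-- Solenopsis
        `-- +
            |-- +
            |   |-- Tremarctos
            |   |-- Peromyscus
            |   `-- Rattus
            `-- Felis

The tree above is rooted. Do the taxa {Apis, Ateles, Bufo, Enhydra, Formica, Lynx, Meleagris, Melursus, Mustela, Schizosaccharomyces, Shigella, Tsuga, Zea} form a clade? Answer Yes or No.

The most recent common ancestor of these taxa subtends ((((Zea,Lynx),(Mustela,(Shigella,Formica))),(Ateles,Bufo),(Apis,Meleagris,Melursus)),(Enhydra,(Schizosaccharomyces,Tsuga))).
That clade has exactly 13 tips — every listed taxon and nothing else — so the group is monophyletic.

Yes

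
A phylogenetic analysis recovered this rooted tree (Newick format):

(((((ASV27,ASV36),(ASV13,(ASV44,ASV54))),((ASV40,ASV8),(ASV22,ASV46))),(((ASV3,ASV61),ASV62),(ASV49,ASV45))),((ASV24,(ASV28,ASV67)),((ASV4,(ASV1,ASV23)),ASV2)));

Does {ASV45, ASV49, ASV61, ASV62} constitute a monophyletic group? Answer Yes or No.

No

The MRCA of the listed taxa subtends (((ASV3,ASV61),ASV62),(ASV49,ASV45)).
That clade also contains ASV3, which is not in the proposed group, so the group is not monophyletic.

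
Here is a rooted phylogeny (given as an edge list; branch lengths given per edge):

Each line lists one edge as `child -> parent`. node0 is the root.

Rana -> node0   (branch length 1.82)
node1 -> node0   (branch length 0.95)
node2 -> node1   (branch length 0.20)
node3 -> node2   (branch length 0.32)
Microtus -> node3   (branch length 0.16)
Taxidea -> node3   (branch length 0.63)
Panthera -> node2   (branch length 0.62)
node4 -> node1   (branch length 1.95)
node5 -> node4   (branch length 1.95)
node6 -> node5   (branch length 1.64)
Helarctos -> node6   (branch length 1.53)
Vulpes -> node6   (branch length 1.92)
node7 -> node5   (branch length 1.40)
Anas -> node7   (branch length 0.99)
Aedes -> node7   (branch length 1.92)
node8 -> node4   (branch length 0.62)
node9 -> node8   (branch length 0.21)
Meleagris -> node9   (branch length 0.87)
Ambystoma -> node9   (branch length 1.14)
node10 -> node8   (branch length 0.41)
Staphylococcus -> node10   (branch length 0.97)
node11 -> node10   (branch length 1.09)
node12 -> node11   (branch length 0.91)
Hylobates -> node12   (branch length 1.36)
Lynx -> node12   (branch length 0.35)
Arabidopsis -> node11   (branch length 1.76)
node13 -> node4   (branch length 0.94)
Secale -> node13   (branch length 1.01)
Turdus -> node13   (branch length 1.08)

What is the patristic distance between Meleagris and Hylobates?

The path runs Meleagris → … → MRCA → … → Hylobates; the MRCA is the node subtending ((Meleagris,Ambystoma),(Staphylococcus,((Hylobates,Lynx),Arabidopsis))).
Branch lengths along that path: 0.87 + 0.21 + 0.41 + 1.09 + 0.91 + 1.36 = 4.85.

4.85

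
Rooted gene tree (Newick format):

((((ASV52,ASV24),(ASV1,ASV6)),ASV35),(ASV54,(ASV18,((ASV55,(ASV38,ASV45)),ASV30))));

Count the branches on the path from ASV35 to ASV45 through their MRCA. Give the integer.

8

The MRCA of ASV35 and ASV45 is the root of the tree.
From ASV35 up to that node: 2 branches. From ASV45 up to the same node: 6 branches. Total: 2 + 6 = 8.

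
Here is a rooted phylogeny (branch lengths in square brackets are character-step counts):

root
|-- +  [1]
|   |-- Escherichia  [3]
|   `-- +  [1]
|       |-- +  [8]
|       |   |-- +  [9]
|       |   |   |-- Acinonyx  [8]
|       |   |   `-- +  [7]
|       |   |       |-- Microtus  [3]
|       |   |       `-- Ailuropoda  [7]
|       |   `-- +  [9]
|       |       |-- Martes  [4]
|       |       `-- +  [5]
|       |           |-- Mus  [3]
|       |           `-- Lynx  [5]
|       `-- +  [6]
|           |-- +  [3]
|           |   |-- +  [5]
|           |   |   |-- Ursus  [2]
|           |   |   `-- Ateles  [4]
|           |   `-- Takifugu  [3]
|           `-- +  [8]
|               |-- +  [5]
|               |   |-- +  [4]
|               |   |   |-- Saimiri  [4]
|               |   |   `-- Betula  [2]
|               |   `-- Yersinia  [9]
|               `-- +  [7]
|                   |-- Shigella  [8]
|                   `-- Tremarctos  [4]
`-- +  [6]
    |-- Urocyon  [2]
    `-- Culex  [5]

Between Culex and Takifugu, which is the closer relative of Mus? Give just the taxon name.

Takifugu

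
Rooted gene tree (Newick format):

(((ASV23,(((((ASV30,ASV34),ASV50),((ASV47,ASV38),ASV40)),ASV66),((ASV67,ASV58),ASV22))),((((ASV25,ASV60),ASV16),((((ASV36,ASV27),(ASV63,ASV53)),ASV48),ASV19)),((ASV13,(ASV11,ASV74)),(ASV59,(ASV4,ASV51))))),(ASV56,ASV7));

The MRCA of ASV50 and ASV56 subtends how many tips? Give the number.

The MRCA of ASV50 and ASV56 is the root, so the clade is the entire tree.
That clade contains 28 terminal taxa: ASV11, ASV13, ASV16, ASV19, ASV22, ASV23, ASV25, ASV27, ASV30, ASV34, ASV36, ASV38, ASV4, ASV40, ASV47, ASV48, ASV50, ASV51, ASV53, ASV56, ASV58, ASV59, ASV60, ASV63, ASV66, ASV67, ASV7, ASV74.

28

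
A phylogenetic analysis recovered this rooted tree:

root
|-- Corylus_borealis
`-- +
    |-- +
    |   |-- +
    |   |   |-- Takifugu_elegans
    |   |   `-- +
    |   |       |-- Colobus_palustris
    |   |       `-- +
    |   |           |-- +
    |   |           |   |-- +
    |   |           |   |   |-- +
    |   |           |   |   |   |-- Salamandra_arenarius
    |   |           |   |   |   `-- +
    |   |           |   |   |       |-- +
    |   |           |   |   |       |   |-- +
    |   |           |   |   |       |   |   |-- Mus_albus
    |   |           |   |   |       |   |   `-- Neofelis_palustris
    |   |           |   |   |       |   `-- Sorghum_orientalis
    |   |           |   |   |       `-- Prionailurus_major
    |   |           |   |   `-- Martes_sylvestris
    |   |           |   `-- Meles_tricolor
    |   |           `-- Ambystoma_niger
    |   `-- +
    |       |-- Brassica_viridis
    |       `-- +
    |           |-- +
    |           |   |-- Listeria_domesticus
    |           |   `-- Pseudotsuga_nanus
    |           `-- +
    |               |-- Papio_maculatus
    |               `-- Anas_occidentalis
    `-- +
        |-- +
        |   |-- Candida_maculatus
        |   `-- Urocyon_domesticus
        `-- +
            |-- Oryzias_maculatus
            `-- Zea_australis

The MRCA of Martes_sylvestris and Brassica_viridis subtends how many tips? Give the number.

The MRCA of Martes_sylvestris and Brassica_viridis is the node subtending ((Takifugu_elegans,(Colobus_palustris,((((Salamandra_arenarius,(((Mus_albus,Neofelis_palustris),Sorghum_orientalis),Prionailurus_major)),Martes_sylvestris),Meles_tricolor),Ambystoma_niger))),(Brassica_viridis,((Listeria_domesticus,Pseudotsuga_nanus),(Papio_maculatus,Anas_occidentalis)))).
That clade contains 15 terminal taxa: Ambystoma_niger, Anas_occidentalis, Brassica_viridis, Colobus_palustris, Listeria_domesticus, Martes_sylvestris, Meles_tricolor, Mus_albus, Neofelis_palustris, Papio_maculatus, Prionailurus_major, Pseudotsuga_nanus, Salamandra_arenarius, Sorghum_orientalis, Takifugu_elegans.

15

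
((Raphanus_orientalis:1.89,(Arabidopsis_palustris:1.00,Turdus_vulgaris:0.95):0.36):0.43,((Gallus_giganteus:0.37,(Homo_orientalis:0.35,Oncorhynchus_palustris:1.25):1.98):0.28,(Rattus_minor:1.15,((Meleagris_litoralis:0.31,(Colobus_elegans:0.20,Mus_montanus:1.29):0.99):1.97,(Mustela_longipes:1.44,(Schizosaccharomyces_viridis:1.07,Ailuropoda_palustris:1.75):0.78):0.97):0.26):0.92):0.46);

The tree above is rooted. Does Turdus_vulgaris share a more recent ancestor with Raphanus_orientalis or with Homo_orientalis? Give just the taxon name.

Raphanus_orientalis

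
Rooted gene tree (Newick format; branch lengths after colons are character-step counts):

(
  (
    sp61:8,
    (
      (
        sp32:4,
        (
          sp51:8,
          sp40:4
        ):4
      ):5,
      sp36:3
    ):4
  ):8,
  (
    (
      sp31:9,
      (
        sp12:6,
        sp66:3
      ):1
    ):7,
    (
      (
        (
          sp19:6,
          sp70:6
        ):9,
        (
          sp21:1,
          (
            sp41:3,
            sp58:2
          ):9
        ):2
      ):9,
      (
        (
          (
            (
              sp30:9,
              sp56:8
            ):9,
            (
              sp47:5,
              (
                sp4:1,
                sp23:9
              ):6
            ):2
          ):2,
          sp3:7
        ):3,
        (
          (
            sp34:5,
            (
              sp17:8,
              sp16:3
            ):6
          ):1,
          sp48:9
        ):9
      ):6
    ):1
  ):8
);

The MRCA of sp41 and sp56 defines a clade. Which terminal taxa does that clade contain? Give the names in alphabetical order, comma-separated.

Tracing sp41: it sits inside (sp41,sp58).
Tracing sp56: it sits inside (sp30,sp56).
The smallest clade enclosing both is (((sp19,sp70),(sp21,(sp41,sp58))),((((sp30,sp56),(sp47,(sp4,sp23))),sp3),((sp34,(sp17,sp16)),sp48))); the answer is its 15 terminal taxa in alphabetical order.

sp16, sp17, sp19, sp21, sp23, sp3, sp30, sp34, sp4, sp41, sp47, sp48, sp56, sp58, sp70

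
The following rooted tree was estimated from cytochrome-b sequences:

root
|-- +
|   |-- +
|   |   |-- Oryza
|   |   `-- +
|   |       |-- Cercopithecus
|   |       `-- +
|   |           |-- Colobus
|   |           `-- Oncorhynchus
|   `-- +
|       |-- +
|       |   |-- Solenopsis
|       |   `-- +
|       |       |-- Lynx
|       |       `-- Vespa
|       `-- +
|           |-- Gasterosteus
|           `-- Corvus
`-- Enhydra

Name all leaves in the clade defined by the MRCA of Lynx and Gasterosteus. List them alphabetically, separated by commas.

Tracing Lynx: it sits inside (Lynx,Vespa).
Tracing Gasterosteus: it sits inside (Gasterosteus,Corvus).
The smallest clade enclosing both is ((Solenopsis,(Lynx,Vespa)),(Gasterosteus,Corvus)); the answer is its 5 terminal taxa in alphabetical order.

Corvus, Gasterosteus, Lynx, Solenopsis, Vespa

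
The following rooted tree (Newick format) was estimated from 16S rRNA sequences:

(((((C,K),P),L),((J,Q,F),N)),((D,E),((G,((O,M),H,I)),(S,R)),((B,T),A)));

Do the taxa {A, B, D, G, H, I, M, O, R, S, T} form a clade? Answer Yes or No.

The MRCA of the listed taxa subtends ((D,E),((G,((O,M),H,I)),(S,R)),((B,T),A)).
That clade also contains E, which is not in the proposed group, so the group is not monophyletic.

No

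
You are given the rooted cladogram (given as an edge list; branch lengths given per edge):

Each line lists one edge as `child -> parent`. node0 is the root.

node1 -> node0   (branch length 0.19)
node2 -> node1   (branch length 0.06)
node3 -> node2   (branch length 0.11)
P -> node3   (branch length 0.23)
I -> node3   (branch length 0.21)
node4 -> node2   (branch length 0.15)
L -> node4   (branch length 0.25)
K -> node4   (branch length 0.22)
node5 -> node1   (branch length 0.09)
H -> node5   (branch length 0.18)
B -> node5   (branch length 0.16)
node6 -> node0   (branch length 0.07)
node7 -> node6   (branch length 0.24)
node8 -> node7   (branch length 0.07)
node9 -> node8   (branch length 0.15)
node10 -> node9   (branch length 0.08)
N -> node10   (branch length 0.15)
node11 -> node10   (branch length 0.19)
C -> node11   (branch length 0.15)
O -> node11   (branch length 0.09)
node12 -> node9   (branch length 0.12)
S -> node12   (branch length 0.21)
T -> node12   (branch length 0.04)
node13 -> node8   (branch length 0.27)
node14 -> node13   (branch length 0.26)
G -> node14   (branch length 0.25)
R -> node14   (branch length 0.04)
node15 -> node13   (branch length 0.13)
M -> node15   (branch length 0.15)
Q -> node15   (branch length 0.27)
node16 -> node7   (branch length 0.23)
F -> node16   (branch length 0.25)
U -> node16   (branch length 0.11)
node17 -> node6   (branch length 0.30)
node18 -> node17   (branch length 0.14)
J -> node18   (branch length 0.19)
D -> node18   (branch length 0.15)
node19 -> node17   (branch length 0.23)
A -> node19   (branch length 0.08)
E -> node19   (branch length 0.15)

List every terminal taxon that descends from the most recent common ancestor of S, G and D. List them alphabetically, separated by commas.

Tracing S: it sits inside (S,T).
Tracing G: it sits inside (G,R).
Tracing D: it sits inside (J,D).
The smallest clade enclosing all 3 is (((((N,(C,O)),(S,T)),((G,R),(M,Q))),(F,U)),((J,D),(A,E))); the answer is its 15 terminal taxa in alphabetical order.

A, C, D, E, F, G, J, M, N, O, Q, R, S, T, U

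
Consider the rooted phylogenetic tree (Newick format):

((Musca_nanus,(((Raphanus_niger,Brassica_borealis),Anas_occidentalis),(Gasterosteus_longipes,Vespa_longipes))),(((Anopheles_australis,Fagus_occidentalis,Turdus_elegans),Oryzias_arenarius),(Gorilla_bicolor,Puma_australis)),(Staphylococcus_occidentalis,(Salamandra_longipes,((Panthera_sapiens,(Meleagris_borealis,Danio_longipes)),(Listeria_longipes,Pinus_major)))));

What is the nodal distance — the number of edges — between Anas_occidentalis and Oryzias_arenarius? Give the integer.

7

The MRCA of Anas_occidentalis and Oryzias_arenarius is the root of the tree.
From Anas_occidentalis up to that node: 4 branches. From Oryzias_arenarius up to the same node: 3 branches. Total: 4 + 3 = 7.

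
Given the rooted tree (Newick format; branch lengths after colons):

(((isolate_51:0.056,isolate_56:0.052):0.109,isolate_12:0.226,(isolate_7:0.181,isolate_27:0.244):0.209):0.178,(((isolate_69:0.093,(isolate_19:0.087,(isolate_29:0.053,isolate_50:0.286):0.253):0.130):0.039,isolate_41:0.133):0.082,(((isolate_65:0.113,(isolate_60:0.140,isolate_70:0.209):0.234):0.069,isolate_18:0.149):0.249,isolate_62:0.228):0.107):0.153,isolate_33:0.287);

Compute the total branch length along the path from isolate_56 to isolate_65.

The path runs isolate_56 → … → MRCA → … → isolate_65; the MRCA is the root of the tree.
Branch lengths along that path: 0.052 + 0.109 + 0.178 + 0.153 + 0.107 + 0.249 + 0.069 + 0.113 = 1.030.

1.030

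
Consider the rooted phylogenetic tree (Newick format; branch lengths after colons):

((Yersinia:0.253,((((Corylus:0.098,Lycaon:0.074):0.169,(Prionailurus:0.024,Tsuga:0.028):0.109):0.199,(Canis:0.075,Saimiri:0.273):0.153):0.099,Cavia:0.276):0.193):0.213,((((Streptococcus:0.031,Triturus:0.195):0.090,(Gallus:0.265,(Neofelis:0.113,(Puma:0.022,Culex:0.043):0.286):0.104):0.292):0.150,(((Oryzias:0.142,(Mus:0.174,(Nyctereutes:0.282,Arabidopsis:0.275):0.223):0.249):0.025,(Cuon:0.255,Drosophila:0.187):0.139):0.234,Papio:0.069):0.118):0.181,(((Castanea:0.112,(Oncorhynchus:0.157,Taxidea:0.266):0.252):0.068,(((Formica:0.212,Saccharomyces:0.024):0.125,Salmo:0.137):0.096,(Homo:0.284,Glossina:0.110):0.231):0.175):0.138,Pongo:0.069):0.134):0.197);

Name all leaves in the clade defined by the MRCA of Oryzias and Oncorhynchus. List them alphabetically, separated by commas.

Tracing Oryzias: it sits inside (Oryzias,(Mus,(Nyctereutes,Arabidopsis))).
Tracing Oncorhynchus: it sits inside (Oncorhynchus,Taxidea).
The smallest clade enclosing both is ((((Streptococcus,Triturus),(Gallus,(Neofelis,(Puma,Culex)))),(((Oryzias,(Mus,(Nyctereutes,Arabidopsis))),(Cuon,Drosophila)),Papio)),(((Castanea,(Oncorhynchus,Taxidea)),(((Formica,Saccharomyces),Salmo),(Homo,Glossina))),Pongo)); the answer is its 22 terminal taxa in alphabetical order.

Arabidopsis, Castanea, Culex, Cuon, Drosophila, Formica, Gallus, Glossina, Homo, Mus, Neofelis, Nyctereutes, Oncorhynchus, Oryzias, Papio, Pongo, Puma, Saccharomyces, Salmo, Streptococcus, Taxidea, Triturus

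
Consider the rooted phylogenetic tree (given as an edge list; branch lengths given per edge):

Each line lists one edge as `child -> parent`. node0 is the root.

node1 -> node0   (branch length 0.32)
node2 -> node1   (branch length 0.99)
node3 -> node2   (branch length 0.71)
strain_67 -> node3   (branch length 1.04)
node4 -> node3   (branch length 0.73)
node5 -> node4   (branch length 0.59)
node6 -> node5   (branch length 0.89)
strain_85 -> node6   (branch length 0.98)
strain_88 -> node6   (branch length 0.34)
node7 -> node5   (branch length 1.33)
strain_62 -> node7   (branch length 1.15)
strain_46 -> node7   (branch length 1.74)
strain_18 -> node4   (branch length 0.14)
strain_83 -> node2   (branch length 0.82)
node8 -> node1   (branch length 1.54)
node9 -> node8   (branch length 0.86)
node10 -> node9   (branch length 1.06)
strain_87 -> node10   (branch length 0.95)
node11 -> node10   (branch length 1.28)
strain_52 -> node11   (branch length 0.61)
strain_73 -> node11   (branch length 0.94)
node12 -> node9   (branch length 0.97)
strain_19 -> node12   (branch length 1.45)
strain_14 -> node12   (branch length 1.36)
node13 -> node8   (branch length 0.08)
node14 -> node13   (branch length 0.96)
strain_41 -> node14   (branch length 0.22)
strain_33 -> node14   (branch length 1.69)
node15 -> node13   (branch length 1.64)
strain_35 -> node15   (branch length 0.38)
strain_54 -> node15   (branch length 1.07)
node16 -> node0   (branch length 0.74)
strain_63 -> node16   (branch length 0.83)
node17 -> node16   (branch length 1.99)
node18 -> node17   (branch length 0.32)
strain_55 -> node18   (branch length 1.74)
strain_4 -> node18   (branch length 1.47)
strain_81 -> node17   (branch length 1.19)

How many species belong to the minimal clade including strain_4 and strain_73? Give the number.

The MRCA of strain_4 and strain_73 is the root, so the clade is the entire tree.
That clade contains 20 terminal taxa: strain_14, strain_18, strain_19, strain_33, strain_35, strain_4, strain_41, strain_46, strain_52, strain_54, strain_55, strain_62, strain_63, strain_67, strain_73, strain_81, strain_83, strain_85, strain_87, strain_88.

20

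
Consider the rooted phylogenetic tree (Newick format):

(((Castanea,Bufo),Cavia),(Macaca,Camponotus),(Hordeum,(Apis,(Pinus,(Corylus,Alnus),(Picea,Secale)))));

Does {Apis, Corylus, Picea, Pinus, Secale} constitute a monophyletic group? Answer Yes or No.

No

The MRCA of the listed taxa subtends (Apis,(Pinus,(Corylus,Alnus),(Picea,Secale))).
That clade also contains Alnus, which is not in the proposed group, so the group is not monophyletic.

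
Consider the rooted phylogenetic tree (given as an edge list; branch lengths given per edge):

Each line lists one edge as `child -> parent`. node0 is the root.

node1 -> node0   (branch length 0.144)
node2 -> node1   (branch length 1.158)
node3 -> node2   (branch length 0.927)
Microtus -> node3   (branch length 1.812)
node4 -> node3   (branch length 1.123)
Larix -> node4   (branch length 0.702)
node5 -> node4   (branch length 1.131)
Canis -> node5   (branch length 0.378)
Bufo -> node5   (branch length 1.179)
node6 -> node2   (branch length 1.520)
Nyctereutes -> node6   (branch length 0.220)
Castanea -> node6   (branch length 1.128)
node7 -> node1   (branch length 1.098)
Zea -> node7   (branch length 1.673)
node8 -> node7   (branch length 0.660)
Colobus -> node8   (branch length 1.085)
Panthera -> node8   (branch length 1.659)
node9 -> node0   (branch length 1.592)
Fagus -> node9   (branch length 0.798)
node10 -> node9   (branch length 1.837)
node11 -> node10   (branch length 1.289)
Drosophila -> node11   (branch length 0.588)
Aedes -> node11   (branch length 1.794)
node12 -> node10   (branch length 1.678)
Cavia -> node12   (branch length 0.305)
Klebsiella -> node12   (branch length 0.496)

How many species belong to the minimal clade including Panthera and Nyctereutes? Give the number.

9

The MRCA of Panthera and Nyctereutes is the node subtending (((Microtus,(Larix,(Canis,Bufo))),(Nyctereutes,Castanea)),(Zea,(Colobus,Panthera))).
That clade contains 9 terminal taxa: Bufo, Canis, Castanea, Colobus, Larix, Microtus, Nyctereutes, Panthera, Zea.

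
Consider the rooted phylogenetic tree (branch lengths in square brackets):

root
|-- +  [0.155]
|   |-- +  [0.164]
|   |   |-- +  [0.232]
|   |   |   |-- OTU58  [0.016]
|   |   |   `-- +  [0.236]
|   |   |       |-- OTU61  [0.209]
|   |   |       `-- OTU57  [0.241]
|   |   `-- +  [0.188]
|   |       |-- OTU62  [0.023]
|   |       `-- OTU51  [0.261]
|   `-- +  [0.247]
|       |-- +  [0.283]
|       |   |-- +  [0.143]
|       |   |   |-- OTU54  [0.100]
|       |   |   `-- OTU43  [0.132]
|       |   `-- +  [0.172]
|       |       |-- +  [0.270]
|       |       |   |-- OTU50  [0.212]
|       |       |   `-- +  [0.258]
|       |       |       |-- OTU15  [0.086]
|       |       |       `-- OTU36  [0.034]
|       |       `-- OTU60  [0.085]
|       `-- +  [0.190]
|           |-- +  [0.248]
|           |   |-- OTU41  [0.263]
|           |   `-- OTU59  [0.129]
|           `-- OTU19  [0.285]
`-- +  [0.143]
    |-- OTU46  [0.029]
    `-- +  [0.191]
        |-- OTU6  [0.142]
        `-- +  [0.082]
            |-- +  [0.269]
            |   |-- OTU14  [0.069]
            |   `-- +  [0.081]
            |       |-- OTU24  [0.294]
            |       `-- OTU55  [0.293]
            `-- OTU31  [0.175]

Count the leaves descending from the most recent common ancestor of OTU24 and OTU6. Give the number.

5

The MRCA of OTU24 and OTU6 is the node subtending (OTU6,((OTU14,(OTU24,OTU55)),OTU31)).
That clade contains 5 terminal taxa: OTU14, OTU24, OTU31, OTU55, OTU6.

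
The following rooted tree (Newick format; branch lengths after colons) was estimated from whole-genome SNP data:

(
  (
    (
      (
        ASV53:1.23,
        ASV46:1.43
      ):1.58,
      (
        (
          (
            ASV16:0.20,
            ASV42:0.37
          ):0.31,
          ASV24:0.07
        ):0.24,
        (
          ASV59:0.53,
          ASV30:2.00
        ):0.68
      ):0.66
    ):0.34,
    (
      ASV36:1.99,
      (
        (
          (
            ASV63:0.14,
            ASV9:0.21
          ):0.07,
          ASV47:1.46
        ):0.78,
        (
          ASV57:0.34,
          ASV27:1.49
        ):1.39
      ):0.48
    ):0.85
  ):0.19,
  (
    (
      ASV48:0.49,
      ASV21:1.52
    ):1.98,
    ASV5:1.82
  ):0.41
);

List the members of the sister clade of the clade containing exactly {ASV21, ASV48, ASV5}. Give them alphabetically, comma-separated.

ASV16, ASV24, ASV27, ASV30, ASV36, ASV42, ASV46, ASV47, ASV53, ASV57, ASV59, ASV63, ASV9

The clade containing exactly {ASV21, ASV48, ASV5} attaches directly to the root of the tree.
The other lineage descending from that same node — the sister group — is (((ASV53,ASV46),(((ASV16,ASV42),ASV24),(ASV59,ASV30))),(ASV36,(((ASV63,ASV9),ASV47),(ASV57,ASV27)))); its 13 tips in alphabetical order are the answer.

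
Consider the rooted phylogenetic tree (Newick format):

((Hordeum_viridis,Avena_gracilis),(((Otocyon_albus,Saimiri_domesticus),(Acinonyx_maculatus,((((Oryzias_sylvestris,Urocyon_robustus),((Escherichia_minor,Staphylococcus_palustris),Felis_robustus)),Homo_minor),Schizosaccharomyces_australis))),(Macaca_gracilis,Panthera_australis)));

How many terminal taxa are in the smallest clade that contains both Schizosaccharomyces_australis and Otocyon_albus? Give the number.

The MRCA of Schizosaccharomyces_australis and Otocyon_albus is the node subtending ((Otocyon_albus,Saimiri_domesticus),(Acinonyx_maculatus,((((Oryzias_sylvestris,Urocyon_robustus),((Escherichia_minor,Staphylococcus_palustris),Felis_robustus)),Homo_minor),Schizosaccharomyces_australis))).
That clade contains 10 terminal taxa: Acinonyx_maculatus, Escherichia_minor, Felis_robustus, Homo_minor, Oryzias_sylvestris, Otocyon_albus, Saimiri_domesticus, Schizosaccharomyces_australis, Staphylococcus_palustris, Urocyon_robustus.

10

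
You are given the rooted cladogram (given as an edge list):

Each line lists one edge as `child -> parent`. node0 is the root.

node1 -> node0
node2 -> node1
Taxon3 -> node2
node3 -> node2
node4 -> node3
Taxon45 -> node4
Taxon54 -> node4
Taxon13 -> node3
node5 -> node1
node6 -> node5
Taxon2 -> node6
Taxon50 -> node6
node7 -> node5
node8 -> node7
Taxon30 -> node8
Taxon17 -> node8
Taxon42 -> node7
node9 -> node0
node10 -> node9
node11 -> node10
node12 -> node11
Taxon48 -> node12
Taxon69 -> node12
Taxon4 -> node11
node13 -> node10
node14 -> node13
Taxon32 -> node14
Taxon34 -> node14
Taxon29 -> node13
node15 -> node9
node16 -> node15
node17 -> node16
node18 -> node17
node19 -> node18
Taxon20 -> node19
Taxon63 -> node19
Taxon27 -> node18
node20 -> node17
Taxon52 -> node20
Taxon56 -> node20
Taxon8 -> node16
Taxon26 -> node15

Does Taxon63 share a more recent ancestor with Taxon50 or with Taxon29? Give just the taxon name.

The MRCA of Taxon63 and Taxon29 subtends ((((Taxon48,Taxon69),Taxon4),((Taxon32,Taxon34),Taxon29)),(((((Taxon20,Taxon63),Taxon27),(Taxon52,Taxon56)),Taxon8),Taxon26)) (13 taxa).
The MRCA of Taxon63 and Taxon50 is the root, subtending the entire tree (22 taxa).
The first is nested inside the second, so Taxon63 shares a more recent common ancestor with Taxon29.

Taxon29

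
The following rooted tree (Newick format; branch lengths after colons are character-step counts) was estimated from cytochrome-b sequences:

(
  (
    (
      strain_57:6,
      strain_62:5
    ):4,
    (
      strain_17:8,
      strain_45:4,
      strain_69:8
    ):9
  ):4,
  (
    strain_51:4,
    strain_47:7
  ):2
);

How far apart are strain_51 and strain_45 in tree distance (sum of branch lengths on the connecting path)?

23

The path runs strain_51 → … → MRCA → … → strain_45; the MRCA is the root of the tree.
Branch lengths along that path: 4 + 2 + 4 + 9 + 4 = 23.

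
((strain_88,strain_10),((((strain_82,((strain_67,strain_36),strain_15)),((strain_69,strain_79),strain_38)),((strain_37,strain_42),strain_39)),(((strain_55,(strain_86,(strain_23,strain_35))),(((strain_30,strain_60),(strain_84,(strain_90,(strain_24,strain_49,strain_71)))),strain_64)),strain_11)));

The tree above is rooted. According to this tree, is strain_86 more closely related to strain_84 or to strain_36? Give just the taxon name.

strain_84

The MRCA of strain_86 and strain_84 subtends ((strain_55,(strain_86,(strain_23,strain_35))),(((strain_30,strain_60),(strain_84,(strain_90,(strain_24,strain_49,strain_71)))),strain_64)) (12 taxa).
The MRCA of strain_86 and strain_36 subtends ((((strain_82,((strain_67,strain_36),strain_15)),((strain_69,strain_79),strain_38)),((strain_37,strain_42),strain_39)),(((strain_55,(strain_86,(strain_23,strain_35))),(((strain_30,strain_60),(strain_84,(strain_90,(strain_24,strain_49,strain_71)))),strain_64)),strain_11)) (23 taxa).
The first is nested inside the second, so strain_86 shares a more recent common ancestor with strain_84.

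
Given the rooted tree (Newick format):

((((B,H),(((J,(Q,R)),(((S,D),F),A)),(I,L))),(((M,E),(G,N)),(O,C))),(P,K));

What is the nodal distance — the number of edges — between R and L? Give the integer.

6

The MRCA of R and L is the node subtending (((J,(Q,R)),(((S,D),F),A)),(I,L)).
From R up to that node: 4 branches. From L up to the same node: 2 branches. Total: 4 + 2 = 6.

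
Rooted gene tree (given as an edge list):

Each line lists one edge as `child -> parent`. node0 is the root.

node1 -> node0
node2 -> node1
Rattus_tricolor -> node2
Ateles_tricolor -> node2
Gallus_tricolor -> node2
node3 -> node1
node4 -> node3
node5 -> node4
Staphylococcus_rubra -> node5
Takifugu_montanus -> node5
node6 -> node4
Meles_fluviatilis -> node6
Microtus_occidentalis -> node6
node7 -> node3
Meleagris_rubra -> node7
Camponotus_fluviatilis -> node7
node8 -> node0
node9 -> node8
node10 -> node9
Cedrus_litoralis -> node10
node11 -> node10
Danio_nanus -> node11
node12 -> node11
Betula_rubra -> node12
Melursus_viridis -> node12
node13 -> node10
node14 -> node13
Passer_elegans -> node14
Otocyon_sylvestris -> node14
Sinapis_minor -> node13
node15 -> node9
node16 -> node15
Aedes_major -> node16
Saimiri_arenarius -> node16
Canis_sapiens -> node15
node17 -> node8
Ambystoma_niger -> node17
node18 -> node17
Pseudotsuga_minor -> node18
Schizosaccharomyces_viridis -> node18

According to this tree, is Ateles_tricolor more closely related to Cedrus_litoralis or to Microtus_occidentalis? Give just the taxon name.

The MRCA of Ateles_tricolor and Microtus_occidentalis subtends ((Rattus_tricolor,Ateles_tricolor,Gallus_tricolor),(((Staphylococcus_rubra,Takifugu_montanus),(Meles_fluviatilis,Microtus_occidentalis)),(Meleagris_rubra,Camponotus_fluviatilis))) (9 taxa).
The MRCA of Ateles_tricolor and Cedrus_litoralis is the root, subtending the entire tree (22 taxa).
The first is nested inside the second, so Ateles_tricolor shares a more recent common ancestor with Microtus_occidentalis.

Microtus_occidentalis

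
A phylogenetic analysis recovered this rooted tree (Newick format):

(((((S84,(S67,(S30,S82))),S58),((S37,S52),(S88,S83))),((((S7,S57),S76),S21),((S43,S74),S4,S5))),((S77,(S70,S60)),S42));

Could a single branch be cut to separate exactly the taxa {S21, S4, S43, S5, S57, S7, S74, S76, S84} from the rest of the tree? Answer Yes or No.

No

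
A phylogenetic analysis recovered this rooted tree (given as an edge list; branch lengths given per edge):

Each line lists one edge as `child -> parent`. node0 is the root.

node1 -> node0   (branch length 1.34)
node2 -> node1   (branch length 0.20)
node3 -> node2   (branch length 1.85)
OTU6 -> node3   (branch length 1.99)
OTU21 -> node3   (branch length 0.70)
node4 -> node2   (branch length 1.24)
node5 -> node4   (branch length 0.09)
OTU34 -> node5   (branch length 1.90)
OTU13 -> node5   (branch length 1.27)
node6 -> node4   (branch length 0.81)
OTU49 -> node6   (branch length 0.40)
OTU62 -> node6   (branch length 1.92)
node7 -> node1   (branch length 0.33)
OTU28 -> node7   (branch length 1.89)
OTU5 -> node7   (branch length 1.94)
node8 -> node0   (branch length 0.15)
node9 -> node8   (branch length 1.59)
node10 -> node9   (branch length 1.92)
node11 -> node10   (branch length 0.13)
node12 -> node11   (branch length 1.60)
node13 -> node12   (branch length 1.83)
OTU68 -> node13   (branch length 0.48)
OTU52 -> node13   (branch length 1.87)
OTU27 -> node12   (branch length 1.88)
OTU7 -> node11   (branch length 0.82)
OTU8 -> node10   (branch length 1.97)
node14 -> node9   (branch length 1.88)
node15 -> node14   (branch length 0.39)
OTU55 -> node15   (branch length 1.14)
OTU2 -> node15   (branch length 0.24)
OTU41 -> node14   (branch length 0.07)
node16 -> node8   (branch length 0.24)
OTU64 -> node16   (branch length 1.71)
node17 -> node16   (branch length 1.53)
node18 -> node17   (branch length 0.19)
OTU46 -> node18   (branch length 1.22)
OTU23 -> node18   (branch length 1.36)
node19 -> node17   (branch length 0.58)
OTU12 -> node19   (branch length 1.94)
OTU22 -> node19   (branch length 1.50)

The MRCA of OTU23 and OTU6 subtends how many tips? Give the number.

21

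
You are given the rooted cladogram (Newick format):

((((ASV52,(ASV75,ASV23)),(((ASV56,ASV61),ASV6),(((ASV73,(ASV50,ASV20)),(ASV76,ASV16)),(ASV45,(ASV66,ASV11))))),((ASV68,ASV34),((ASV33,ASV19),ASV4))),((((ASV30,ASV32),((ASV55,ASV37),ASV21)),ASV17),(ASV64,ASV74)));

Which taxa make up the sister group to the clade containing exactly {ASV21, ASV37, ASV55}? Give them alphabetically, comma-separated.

ASV30, ASV32

The clade containing exactly {ASV21, ASV37, ASV55} attaches to the tree at the node subtending ((ASV30,ASV32),((ASV55,ASV37),ASV21)).
The other lineage descending from that same node — the sister group — is (ASV30,ASV32); its 2 tips in alphabetical order are the answer.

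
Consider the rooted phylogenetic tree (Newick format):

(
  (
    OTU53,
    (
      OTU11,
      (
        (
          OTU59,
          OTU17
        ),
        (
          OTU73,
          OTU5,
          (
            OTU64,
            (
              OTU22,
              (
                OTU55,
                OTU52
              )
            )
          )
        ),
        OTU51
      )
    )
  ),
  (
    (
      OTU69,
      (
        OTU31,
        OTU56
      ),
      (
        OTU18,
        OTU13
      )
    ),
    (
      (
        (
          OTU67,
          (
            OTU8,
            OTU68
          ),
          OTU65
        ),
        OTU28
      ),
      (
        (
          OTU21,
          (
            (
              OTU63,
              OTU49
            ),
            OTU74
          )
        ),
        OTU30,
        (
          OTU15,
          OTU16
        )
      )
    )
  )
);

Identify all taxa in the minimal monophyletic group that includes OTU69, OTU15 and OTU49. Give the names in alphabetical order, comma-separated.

OTU13, OTU15, OTU16, OTU18, OTU21, OTU28, OTU30, OTU31, OTU49, OTU56, OTU63, OTU65, OTU67, OTU68, OTU69, OTU74, OTU8

Tracing OTU69: it sits inside (OTU69,(OTU31,OTU56),(OTU18,OTU13)).
Tracing OTU15: it sits inside (OTU15,OTU16).
Tracing OTU49: it sits inside (OTU63,OTU49).
The smallest clade enclosing all 3 is ((OTU69,(OTU31,OTU56),(OTU18,OTU13)),(((OTU67,(OTU8,OTU68),OTU65),OTU28),((OTU21,((OTU63,OTU49),OTU74)),OTU30,(OTU15,OTU16)))); the answer is its 17 terminal taxa in alphabetical order.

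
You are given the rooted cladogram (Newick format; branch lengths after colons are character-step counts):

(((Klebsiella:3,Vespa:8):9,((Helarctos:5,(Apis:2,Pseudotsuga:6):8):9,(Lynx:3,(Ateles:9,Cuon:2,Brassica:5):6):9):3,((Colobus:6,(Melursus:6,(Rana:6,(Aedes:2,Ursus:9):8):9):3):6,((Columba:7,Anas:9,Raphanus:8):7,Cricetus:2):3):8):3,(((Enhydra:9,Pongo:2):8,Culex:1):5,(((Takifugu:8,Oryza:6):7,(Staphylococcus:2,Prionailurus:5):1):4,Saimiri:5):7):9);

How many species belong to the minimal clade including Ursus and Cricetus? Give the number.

9

The MRCA of Ursus and Cricetus is the node subtending ((Colobus,(Melursus,(Rana,(Aedes,Ursus)))),((Columba,Anas,Raphanus),Cricetus)).
That clade contains 9 terminal taxa: Aedes, Anas, Colobus, Columba, Cricetus, Melursus, Rana, Raphanus, Ursus.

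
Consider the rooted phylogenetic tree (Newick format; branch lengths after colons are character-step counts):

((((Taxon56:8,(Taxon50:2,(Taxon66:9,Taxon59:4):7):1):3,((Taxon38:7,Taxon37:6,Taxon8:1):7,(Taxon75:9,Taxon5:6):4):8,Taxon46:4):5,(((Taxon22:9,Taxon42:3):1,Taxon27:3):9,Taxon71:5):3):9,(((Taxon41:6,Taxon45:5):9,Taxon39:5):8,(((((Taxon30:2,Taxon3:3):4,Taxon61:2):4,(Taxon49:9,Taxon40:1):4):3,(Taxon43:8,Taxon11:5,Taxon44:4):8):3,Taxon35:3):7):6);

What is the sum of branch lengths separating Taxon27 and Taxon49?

56

The path runs Taxon27 → … → MRCA → … → Taxon49; the MRCA is the root of the tree.
Branch lengths along that path: 3 + 9 + 3 + 9 + 6 + 7 + 3 + 3 + 4 + 9 = 56.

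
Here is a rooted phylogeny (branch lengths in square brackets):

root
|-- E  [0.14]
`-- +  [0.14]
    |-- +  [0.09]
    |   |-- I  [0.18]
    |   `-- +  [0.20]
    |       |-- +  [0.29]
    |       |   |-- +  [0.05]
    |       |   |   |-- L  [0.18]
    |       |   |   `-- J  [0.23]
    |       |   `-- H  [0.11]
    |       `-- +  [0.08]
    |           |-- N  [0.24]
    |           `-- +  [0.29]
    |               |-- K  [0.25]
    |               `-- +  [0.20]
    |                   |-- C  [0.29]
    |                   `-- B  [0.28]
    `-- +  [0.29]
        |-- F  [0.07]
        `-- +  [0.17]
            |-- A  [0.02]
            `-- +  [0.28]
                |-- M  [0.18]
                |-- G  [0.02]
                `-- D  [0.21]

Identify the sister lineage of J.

L

J attaches to the tree at the node subtending (L,J).
The other lineage descending from that same node — the sister group — is the single tip L.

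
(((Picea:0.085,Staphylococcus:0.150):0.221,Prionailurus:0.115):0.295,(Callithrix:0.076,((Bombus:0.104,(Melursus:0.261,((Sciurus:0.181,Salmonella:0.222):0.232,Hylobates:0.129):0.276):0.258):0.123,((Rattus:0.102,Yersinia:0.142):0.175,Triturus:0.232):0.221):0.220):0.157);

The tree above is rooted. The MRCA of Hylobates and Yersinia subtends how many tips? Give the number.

8

The MRCA of Hylobates and Yersinia is the node subtending ((Bombus,(Melursus,((Sciurus,Salmonella),Hylobates))),((Rattus,Yersinia),Triturus)).
That clade contains 8 terminal taxa: Bombus, Hylobates, Melursus, Rattus, Salmonella, Sciurus, Triturus, Yersinia.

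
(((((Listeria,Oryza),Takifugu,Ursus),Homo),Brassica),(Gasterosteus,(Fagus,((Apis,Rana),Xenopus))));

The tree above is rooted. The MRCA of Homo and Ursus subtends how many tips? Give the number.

5

The MRCA of Homo and Ursus is the node subtending (((Listeria,Oryza),Takifugu,Ursus),Homo).
That clade contains 5 terminal taxa: Homo, Listeria, Oryza, Takifugu, Ursus.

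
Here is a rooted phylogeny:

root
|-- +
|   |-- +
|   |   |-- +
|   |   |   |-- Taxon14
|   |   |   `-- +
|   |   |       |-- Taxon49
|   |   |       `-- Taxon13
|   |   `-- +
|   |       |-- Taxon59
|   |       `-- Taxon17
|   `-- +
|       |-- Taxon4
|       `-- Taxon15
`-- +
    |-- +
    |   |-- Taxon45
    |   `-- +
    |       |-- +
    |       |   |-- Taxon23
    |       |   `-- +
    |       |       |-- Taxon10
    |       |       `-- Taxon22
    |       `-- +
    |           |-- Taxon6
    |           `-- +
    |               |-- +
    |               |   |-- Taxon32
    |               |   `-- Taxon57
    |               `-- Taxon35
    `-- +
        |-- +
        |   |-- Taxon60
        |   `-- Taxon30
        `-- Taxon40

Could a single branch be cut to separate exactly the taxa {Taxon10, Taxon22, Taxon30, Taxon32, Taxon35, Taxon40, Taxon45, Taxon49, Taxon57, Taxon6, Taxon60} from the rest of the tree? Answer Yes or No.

No

The MRCA of the listed taxa is the root, so the smallest clade containing them is the whole tree.
That clade also contains Taxon13, Taxon14, Taxon15, Taxon17, Taxon23, Taxon4, Taxon59, which are not in the proposed group, so the group is not monophyletic.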